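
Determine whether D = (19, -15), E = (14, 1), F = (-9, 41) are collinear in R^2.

No

DE = (-5, 16), DF = (-28, 56).
If collinear, DF would be a scalar multiple of DE. But (-5)·(56) ≠ (16)·(-28) (difference 168), so they are not parallel; the points are not collinear.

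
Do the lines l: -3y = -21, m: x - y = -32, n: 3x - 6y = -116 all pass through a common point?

Lines aᵢx + bᵢy = cᵢ with pairwise distinct directions are concurrent exactly when det[aᵢ bᵢ cᵢ] = 0.
Here the determinant is 3.
Nonzero, so no common point exists.

No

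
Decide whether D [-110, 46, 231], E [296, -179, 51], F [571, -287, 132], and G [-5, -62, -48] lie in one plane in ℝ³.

No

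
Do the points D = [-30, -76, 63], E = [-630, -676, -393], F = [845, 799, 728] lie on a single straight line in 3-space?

DE = (-600, -600, -456), DF = (875, 875, 665).
Each component of DF is -35/24 times the corresponding component of DE, so DF = -35/24·DE and the points are collinear.

Yes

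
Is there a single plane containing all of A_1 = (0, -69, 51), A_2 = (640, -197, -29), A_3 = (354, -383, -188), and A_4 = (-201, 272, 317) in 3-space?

With A_1 as base: A_1A_2 = (640, -128, -80), A_1A_3 = (354, -314, -239), A_1A_4 = (-201, 341, 266).
A_1A_3 × A_1A_4 = (-2025, -46125, 57600).
A_1A_2 · (A_1A_3 × A_1A_4) = 0.
The scalar triple product vanishes, so the four points are coplanar.

Yes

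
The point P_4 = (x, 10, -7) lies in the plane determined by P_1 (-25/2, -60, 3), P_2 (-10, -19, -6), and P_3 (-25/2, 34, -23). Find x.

The plane through P_1, P_2, P_3 has equation −220x + 65y + 235z = -445.
Substituting P_4: (-220)x + (-995) = -445, so x = -5/2.

-5/2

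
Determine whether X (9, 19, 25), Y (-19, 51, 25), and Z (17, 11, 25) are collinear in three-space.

No

XY = (-28, 32, 0), XZ = (8, -8, 0).
Comparing components 1 and 2: (-28)(-8) − (32)(8) = -32 ≠ 0, so XY and XZ are not parallel and the points are not collinear.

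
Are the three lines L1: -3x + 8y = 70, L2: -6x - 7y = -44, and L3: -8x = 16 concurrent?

Yes

The three lines meet at one point iff the augmented coefficient matrix [aᵢ bᵢ cᵢ] has rank < 3, i.e. its determinant vanishes.
Here the determinant is 0.
It vanishes, so the lines are concurrent at (-2, 8).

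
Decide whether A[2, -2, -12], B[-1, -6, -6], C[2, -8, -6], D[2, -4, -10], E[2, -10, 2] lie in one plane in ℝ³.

The plane through A, B, C has normal n = AB × AC = (12, 18, 18) and equation n·P = -228.
Checking the remaining points: n·D = -228, n·E = -120.
Since n·E = -120 ≠ -228, E is off the plane and the points are not all coplanar.

No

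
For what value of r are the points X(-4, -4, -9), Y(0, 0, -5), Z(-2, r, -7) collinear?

-2

Collinearity requires XY × XZ = 0; each component is linear in r.
The x-component gives (-4)r + (-8) = 0, so r = -2.
The remaining components then also vanish.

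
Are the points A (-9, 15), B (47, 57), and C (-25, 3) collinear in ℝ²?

Yes

AB = (56, 42), AC = (-16, -12).
det[AB; AC] = (56)(-12) − (42)(-16) = 0.
The determinant is zero, so the points are collinear.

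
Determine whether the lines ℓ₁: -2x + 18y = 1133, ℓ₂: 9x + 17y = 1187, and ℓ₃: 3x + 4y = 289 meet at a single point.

Intersecting ℓ₁ and ℓ₂: solving the 2×2 system gives (x, y) = (2105/196, 12571/196).
Substitute into ℓ₃: (3)(2105/196) + (4)(12571/196) = 56599/196.
But ℓ₃ requires 289 ≠ 56599/196, so the three lines have no common point.

No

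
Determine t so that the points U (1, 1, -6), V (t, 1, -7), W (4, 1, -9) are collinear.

Direction UW = (3, 0, -3). From the z-coordinate of V, the parameter along the line is τ = (-7 − (-6))/(-3) = 1/3.
Then t = 1 + 1/3·(3) = 2.

2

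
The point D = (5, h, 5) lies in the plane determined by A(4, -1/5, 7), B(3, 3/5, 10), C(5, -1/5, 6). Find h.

The plane through A, B, C has equation −(4/5)x + 2y − (4/5)z = -46/5.
Substituting D: (2)h + (-8) = -46/5, so h = -3/5.

-3/5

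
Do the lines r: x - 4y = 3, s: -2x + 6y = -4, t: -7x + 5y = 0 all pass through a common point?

No

Intersecting r and s: solving the 2×2 system gives (x, y) = (-1, -1).
Substitute into t: (-7)(-1) + (5)(-1) = 2.
But t requires 0 ≠ 2, so the three lines have no common point.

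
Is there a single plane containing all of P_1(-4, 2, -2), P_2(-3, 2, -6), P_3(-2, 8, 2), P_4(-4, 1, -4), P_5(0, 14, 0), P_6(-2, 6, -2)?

The plane through P_1, P_2, P_3 has normal n = P_1P_2 × P_1P_3 = (24, -12, 6) and equation n·P = -132.
Checking the remaining points: n·P_4 = -132, n·P_5 = -168, n·P_6 = -132.
Since n·P_5 = -168 ≠ -132, P_5 is off the plane and the points are not all coplanar.

No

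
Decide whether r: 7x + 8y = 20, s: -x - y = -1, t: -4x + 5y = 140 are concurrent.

No

The three lines meet at one point iff the augmented coefficient matrix [aᵢ bᵢ cᵢ] has rank < 3, i.e. its determinant vanishes.
Here the determinant is 27.
Nonzero, so no common point exists.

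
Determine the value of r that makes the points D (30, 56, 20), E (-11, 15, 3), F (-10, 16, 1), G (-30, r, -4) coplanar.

The points are coplanar iff DE · (DF × DG) = 0.
Expanding, this is linear in r: (-99)r + (-396) = 0.
So r = -4.

-4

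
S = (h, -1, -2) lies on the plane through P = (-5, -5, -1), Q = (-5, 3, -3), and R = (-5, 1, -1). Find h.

-5

A normal to the plane is n = PQ × PR = (12, 0, 0).
S lies in the plane iff n · PS = 0.
This gives (12)h + (60) = 0, so h = -5.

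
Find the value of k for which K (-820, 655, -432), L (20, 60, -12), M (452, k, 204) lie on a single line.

Collinearity requires KL × KM = 0; each component is linear in k.
The x-component gives (-420)k + (-103320) = 0, so k = -246.
The remaining components then also vanish.

-246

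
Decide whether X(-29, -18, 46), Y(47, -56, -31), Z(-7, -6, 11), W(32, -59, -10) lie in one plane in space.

Yes

The four points are coplanar iff the 3×3 determinant with rows XY, XZ, XW is zero.
Rows: (76, -38, -77), (22, 12, -35), (61, -41, -56).
Expanding along the first row: (76)(-2107) − (-38)(903) + (-77)(-1634) = 0.
Zero determinant ⇒ coplanar.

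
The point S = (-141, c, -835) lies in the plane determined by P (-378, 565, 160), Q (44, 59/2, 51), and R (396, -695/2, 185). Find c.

-25

The plane through P, Q, R has equation −112850x − 94916y + 29402z = -6265920.
Substituting S: (-94916)c + (-8638820) = -6265920, so c = -25.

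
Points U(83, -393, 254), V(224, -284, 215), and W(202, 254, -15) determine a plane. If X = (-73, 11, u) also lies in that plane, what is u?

74

A normal to the plane is n = UV × UW = (-4088, 33288, 78256).
X lies in the plane iff n · UX = 0.
This gives (78256)u + (-5790944) = 0, so u = 74.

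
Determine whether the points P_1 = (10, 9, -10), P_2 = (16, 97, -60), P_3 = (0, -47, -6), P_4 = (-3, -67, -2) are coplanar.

The four points are coplanar iff the 3×3 determinant with rows P_1P_2, P_1P_3, P_1P_4 is zero.
Rows: (6, 88, -50), (-10, -56, 4), (-13, -76, 8).
Expanding along the first row: (6)(-144) − (88)(-28) + (-50)(32) = 0.
Zero determinant ⇒ coplanar.

Yes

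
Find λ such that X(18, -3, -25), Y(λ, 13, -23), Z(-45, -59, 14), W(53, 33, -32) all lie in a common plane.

Normal to plane XZW: n = (-1012, 924, -308); plane equation n·P = -13288.
Requiring n·Y = -13288: (-1012)λ + (19096) = -13288.
So λ = 32.

32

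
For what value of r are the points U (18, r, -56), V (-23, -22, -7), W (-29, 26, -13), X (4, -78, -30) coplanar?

-62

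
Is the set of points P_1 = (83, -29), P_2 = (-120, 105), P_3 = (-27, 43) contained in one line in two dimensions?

No

P_1P_2 = (-203, 134), P_1P_3 = (-110, 72).
If collinear, P_1P_3 would be a scalar multiple of P_1P_2. But (-203)·(72) ≠ (134)·(-110) (difference 124), so they are not parallel; the points are not collinear.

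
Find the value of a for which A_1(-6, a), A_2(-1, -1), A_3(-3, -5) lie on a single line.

-11

Collinearity: (A_1 − A_2) must be parallel to (A_3 − A_2) = (-2, -4).
Cross-multiplying the components: (a − (-1))·(-2) = (-5)·(-4).
Solving gives a = -11.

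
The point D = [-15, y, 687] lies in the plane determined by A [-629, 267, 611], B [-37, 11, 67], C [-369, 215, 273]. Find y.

-389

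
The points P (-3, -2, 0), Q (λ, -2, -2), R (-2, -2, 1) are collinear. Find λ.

Collinearity requires PQ × PR = 0; each component is linear in λ.
The y-component gives (-1)λ + (-5) = 0, so λ = -5.
The remaining components then also vanish.

-5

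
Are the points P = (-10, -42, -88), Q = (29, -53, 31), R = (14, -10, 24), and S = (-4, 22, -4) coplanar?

With P as base: PQ = (39, -11, 119), PR = (24, 32, 112), PS = (6, 64, 84).
PR × PS = (-4480, -1344, 1344).
PQ · (PR × PS) = 0.
The scalar triple product vanishes, so the four points are coplanar.

Yes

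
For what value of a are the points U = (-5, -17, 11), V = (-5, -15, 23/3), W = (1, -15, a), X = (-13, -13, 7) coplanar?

The points are coplanar iff UV · (UW × UX) = 0.
Expanding, this is linear in a: (-16)a + (272/3) = 0.
So a = 17/3.

17/3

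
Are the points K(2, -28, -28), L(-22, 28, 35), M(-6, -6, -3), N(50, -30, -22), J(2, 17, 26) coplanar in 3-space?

Yes

The plane through K, L, M has normal n = KL × KM = (14, 96, -80) and equation n·P = -420.
Checking the remaining points: n·N = -420, n·J = -420.
All equal -420, so all 5 points lie in one plane.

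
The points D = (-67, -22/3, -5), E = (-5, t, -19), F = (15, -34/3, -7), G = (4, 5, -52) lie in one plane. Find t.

-6

Coplanarity ⇔ det[DE; DF; DG] = 0.
Expanding, this is linear in t: (3712)t + (22272) = 0.
So t = -6.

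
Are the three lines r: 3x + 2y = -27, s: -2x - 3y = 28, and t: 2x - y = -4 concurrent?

Yes

Intersecting r and s: solving the 2×2 system gives (x, y) = (-5, -6).
Substitute into t: (2)(-5) + (-1)(-6) = -4.
This equals -4, so (-5, -6) lies on all three lines and they are concurrent.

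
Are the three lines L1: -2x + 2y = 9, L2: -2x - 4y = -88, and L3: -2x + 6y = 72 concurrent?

No

The three lines meet at one point iff the augmented coefficient matrix [aᵢ bᵢ cᵢ] has rank < 3, i.e. its determinant vanishes.
Here the determinant is -20.
Nonzero, so no common point exists.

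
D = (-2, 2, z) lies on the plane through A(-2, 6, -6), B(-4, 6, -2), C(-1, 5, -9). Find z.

The plane through A, B, C has equation 4x − 2y + 2z = -32.
Substituting D: (2)z + (-12) = -32, so z = -10.

-10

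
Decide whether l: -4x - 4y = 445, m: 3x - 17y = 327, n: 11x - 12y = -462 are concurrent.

No

Intersecting l and m: solving the 2×2 system gives (x, y) = (-6257/80, -2643/80).
Substitute into n: (11)(-6257/80) + (-12)(-2643/80) = -37111/80.
But n requires -462 ≠ -37111/80, so the three lines have no common point.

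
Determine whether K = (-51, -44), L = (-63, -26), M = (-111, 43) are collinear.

No

KL = (-12, 18), KM = (-60, 87).
Twice the signed area of △KLM is (-12)(87) − (18)(-60) = 36.
The area is nonzero, so the three points are not collinear.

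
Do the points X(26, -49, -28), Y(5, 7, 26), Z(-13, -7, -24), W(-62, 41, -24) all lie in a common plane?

The four points are coplanar iff the 3×3 determinant with rows XY, XZ, XW is zero.
Rows: (-21, 56, 54), (-39, 42, 4), (-88, 90, 4).
Expanding along the first row: (-21)(-192) − (56)(196) + (54)(186) = 3100.
Nonzero ⇒ not coplanar.

No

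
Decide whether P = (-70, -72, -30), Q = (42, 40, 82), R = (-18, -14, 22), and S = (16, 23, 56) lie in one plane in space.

With P as base: PQ = (112, 112, 112), PR = (52, 58, 52), PS = (86, 95, 86).
PR × PS = (48, 0, -48).
PQ · (PR × PS) = 0.
The scalar triple product vanishes, so the four points are coplanar.

Yes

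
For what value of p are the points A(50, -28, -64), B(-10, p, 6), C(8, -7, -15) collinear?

Collinearity requires AB × AC = 0; each component is linear in p.
The x-component gives (49)p + (-98) = 0, so p = 2.
The remaining components then also vanish.

2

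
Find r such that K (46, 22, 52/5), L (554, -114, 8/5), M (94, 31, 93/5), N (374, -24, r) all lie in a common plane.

22

The points are coplanar iff KL · (KM × KN) = 0.
Expanding, this is linear in r: (11100)r + (-244200) = 0.
So r = 22.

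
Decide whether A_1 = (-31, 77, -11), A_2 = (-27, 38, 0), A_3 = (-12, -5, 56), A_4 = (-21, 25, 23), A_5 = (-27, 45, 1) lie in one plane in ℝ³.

Yes

The plane through A_1, A_2, A_3 has normal n = A_1A_2 × A_1A_3 = (-1711, -59, 413) and equation n·P = 43955.
Checking the remaining points: n·A_4 = 43955, n·A_5 = 43955.
All equal 43955, so all 5 points lie in one plane.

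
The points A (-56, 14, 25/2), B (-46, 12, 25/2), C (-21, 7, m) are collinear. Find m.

Direction AB = (10, -2, 0). From the x-coordinate of C, the parameter along the line is τ = (-21 − (-56))/10 = 7/2.
Then m = 25/2 + 7/2·(0) = 25/2.

25/2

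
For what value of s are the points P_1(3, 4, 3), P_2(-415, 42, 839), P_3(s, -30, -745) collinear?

Collinearity requires P_1P_2 × P_1P_3 = 0; each component is linear in s.
The y-component gives (836)s + (-315172) = 0, so s = 377.
The remaining components then also vanish.

377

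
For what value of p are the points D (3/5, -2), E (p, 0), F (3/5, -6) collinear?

3/5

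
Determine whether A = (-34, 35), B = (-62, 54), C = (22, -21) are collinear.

AB = (-28, 19), AC = (56, -56).
det[AB; AC] = (-28)(-56) − (19)(56) = 504.
The determinant is nonzero, so they are not collinear.

No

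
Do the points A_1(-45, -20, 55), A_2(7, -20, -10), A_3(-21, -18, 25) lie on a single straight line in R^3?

A_1A_2 = (52, 0, -65), A_1A_3 = (24, 2, -30).
Comparing components 2 and 3: (0)(-30) − (-65)(2) = 130 ≠ 0, so A_1A_2 and A_1A_3 are not parallel and the points are not collinear.

No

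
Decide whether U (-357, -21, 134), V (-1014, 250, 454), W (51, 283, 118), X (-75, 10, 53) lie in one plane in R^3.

No

A normal to the plane through U, V, W is n = UV × UW = (-101616, 120048, -310296).
The plane has equation n·P = -7823760. For X: n·X = -7624008.
-7624008 ≠ -7823760, so X is off the plane.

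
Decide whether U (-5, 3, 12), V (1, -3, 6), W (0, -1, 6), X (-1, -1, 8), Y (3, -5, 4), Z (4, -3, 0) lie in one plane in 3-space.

Yes

The plane through U, V, W has normal n = UV × UW = (12, 6, 6) and equation n·P = 30.
Checking the remaining points: n·X = 30, n·Y = 30, n·Z = 30.
All equal 30, so all 6 points lie in one plane.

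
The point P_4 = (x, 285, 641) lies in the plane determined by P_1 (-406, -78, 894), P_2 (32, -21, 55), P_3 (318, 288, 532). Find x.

The plane through P_1, P_2, P_3 has equation 286440x − 448880y + 119040z = 25139760.
Substituting P_4: (286440)x + (-51626160) = 25139760, so x = 268.

268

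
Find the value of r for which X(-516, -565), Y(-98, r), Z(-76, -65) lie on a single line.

-90

The three points are collinear iff det[XY; XZ] = 0.
This determinant is linear in r: (-440)r + (-39600) = 0, so r = -90.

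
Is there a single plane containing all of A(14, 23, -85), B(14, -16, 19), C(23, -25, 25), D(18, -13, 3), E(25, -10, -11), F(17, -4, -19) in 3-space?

The plane through A, B, C has normal n = AB × AC = (702, 936, 351) and equation n·P = 1521.
Checking the remaining points: n·D = 1521, n·E = 4329, n·F = 1521.
Since n·E = 4329 ≠ 1521, E is off the plane and the points are not all coplanar.

No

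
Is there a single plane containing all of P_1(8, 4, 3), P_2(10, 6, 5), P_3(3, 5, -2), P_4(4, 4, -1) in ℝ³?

With P_1 as base: P_1P_2 = (2, 2, 2), P_1P_3 = (-5, 1, -5), P_1P_4 = (-4, 0, -4).
P_1P_3 × P_1P_4 = (-4, 0, 4).
P_1P_2 · (P_1P_3 × P_1P_4) = 0.
The scalar triple product vanishes, so the four points are coplanar.

Yes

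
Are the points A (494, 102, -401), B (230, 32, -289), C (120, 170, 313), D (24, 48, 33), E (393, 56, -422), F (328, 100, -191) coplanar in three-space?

Yes

The plane through A, B, C has normal n = AB × AC = (-57596, 146608, -44132) and equation n·P = 4198524.
Checking the remaining points: n·D = 4198524, n·E = 4198524, n·F = 4198524.
All equal 4198524, so all 6 points lie in one plane.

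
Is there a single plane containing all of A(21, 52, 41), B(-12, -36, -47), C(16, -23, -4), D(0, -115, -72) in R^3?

Yes

The four points are coplanar iff the 3×3 determinant with rows AB, AC, AD is zero.
Rows: (-33, -88, -88), (-5, -75, -45), (-21, -167, -113).
Expanding along the first row: (-33)(960) − (-88)(-380) + (-88)(-740) = 0.
Zero determinant ⇒ coplanar.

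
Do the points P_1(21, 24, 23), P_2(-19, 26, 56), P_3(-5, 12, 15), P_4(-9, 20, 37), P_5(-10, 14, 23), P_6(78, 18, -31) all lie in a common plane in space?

No

The plane through P_1, P_2, P_3 has normal n = P_1P_2 × P_1P_3 = (380, -1178, 532) and equation n·P = -8056.
Checking the remaining points: n·P_4 = -7296, n·P_5 = -8056, n·P_6 = -8056.
Since n·P_4 = -7296 ≠ -8056, P_4 is off the plane and the points are not all coplanar.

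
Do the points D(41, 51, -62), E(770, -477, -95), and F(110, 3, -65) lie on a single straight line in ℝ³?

DE = (729, -528, -33), DF = (69, -48, -3).
Comparing components 3 and 1: (-33)(69) − (729)(-3) = -90 ≠ 0, so DE and DF are not parallel and the points are not collinear.

No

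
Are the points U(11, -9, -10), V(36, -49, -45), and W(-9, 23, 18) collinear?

Yes

UV = (25, -40, -35), UW = (-20, 32, 28).
Each component of UW is -4/5 times the corresponding component of UV, so UW = -4/5·UV and the points are collinear.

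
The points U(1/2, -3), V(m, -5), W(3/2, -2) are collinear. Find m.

-3/2

Collinearity: (V − U) must be parallel to (W − U) = (1, 1).
Cross-multiplying the components: (m − 1/2)·(1) = (-2)·(1).
Solving gives m = -3/2.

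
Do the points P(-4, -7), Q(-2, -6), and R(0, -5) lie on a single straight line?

Yes

PQ = (2, 1), PR = (4, 2).
det[PQ; PR] = (2)(2) − (1)(4) = 0.
The determinant is zero, so the points are collinear.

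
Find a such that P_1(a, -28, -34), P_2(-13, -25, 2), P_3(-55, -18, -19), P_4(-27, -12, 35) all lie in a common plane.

Coplanarity ⇔ det[P_1P_2; P_1P_3; P_1P_4] = 0.
Expanding, this is linear in a: (-504)a + (-17640) = 0.
So a = -35.

-35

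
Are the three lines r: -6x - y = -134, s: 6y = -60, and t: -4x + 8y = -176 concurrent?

Yes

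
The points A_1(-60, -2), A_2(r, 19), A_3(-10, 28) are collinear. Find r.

-25

The three points are collinear iff det[A_1A_2; A_1A_3] = 0.
This determinant is linear in r: (30)r + (750) = 0, so r = -25.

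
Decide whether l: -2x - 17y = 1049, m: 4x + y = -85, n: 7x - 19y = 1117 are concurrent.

Yes

Intersecting l and m: solving the 2×2 system gives (x, y) = (-6, -61).
Substitute into n: (7)(-6) + (-19)(-61) = 1117.
This equals 1117, so (-6, -61) lies on all three lines and they are concurrent.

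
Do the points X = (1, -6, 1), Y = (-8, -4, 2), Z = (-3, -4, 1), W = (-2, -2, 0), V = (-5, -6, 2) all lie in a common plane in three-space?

No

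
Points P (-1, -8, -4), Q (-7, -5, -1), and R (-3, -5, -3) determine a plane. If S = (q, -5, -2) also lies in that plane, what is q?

-5

The plane through P, Q, R has equation −6x − 12z = 54.
Substituting S: (-6)q + (24) = 54, so q = -5.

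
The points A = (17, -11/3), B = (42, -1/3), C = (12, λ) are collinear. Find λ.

-13/3

Collinearity: (C − A) must be parallel to (B − A) = (25, 10/3).
Cross-multiplying the components: (λ − (-11/3))·(25) = (-5)·(10/3).
Solving gives λ = -13/3.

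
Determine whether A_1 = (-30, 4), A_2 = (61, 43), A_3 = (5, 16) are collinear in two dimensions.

A_1A_2 = (91, 39), A_1A_3 = (35, 12).
If collinear, A_1A_3 would be a scalar multiple of A_1A_2. But (91)·(12) ≠ (39)·(35) (difference -273), so they are not parallel; the points are not collinear.

No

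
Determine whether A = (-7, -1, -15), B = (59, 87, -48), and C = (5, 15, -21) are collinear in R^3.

AB = (66, 88, -33), AC = (12, 16, -6).
AB × AC = (0, 0, 0).
The cross product vanishes, so the three points are collinear.

Yes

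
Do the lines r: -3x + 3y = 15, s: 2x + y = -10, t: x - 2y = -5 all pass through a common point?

Yes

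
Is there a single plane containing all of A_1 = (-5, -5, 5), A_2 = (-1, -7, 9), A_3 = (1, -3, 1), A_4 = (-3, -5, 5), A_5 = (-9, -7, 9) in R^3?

Yes

The plane through A_1, A_2, A_3 has normal n = A_1A_2 × A_1A_3 = (0, 40, 20) and equation n·P = -100.
Checking the remaining points: n·A_4 = -100, n·A_5 = -100.
All equal -100, so all 5 points lie in one plane.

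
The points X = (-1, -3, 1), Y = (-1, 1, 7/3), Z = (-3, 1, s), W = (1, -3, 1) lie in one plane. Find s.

7/3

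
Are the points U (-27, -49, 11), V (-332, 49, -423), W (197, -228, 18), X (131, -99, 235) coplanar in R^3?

No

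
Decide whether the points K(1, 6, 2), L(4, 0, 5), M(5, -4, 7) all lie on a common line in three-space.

KL = (3, -6, 3), KM = (4, -10, 5).
KL × KM = (0, -3, -6).
The cross product is nonzero, so the points do not lie on one line.

No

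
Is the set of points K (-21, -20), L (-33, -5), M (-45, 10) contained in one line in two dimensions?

Yes

KL = (-12, 15), KM = (-24, 30).
Checking proportionality: KM = 2·KL, so the vectors are parallel and the points are collinear.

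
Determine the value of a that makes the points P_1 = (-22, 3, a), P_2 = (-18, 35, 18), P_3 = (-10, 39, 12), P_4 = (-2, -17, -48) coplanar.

Coplanarity ⇔ det[P_1P_2; P_1P_3; P_1P_4] = 0.
Expanding, this is linear in a: (480)a + (2880) = 0.
So a = -6.

-6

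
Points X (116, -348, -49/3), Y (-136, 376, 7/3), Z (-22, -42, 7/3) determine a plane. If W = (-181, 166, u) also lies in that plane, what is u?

The plane through X, Y, Z has equation (23408/3)x + 2128y + 22800z = -623504/3.
Substituting W: (22800)u + (-3177104/3) = -623504/3, so u = 112/3.

112/3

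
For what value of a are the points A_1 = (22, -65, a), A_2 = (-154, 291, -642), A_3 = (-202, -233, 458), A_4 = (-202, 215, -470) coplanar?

Coplanarity ⇔ det[A_1A_2; A_1A_3; A_1A_4] = 0.
Expanding, this is linear in a: (21504)a + (-903168) = 0.
So a = 42.

42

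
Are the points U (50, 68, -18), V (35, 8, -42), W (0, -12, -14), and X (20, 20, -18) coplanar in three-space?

The four points are coplanar iff the 3×3 determinant with rows UV, UW, UX is zero.
Rows: (-15, -60, -24), (-50, -80, 4), (-30, -48, 0).
Expanding along the first row: (-15)(192) − (-60)(120) + (-24)(0) = 4320.
Nonzero ⇒ not coplanar.

No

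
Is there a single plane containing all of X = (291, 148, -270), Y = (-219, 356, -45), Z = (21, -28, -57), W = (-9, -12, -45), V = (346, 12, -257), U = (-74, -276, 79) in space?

The plane through X, Y, Z has normal n = XY × XZ = (83904, 47880, 145920) and equation n·P = -7896096.
Checking the remaining points: n·W = -7896096, n·V = -7896096, n·U = -7896096.
All equal -7896096, so all 6 points lie in one plane.

Yes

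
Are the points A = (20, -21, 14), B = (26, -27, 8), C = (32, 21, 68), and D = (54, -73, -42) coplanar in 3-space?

Yes

The four points are coplanar iff the 3×3 determinant with rows AB, AC, AD is zero.
Rows: (6, -6, -6), (12, 42, 54), (34, -52, -56).
Expanding along the first row: (6)(456) − (-6)(-2508) + (-6)(-2052) = 0.
Zero determinant ⇒ coplanar.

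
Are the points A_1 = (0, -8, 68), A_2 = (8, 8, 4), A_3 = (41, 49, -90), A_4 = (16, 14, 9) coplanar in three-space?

The four points are coplanar iff the 3×3 determinant with rows A_1A_2, A_1A_3, A_1A_4 is zero.
Rows: (8, 16, -64), (41, 57, -158), (16, 22, -59).
Expanding along the first row: (8)(113) − (16)(109) + (-64)(-10) = -200.
Nonzero ⇒ not coplanar.

No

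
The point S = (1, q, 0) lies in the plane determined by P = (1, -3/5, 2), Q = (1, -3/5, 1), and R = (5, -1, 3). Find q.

-3/5

Coplanarity requires PQ · (PR × PS) = 0.
PQ = (0, 0, -1), PR = (4, -2/5, 1); the triple product is linear in q with coefficient -4 and constant term -12/5.
Setting it to zero: q = -3/5.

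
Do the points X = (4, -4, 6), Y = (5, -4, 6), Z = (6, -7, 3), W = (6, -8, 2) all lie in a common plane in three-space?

Yes

The four points are coplanar iff the 3×3 determinant with rows XY, XZ, XW is zero.
Rows: (1, 0, 0), (2, -3, -3), (2, -4, -4).
Expanding along the first row: (1)(0) − (0)(-2) + (0)(-2) = 0.
Zero determinant ⇒ coplanar.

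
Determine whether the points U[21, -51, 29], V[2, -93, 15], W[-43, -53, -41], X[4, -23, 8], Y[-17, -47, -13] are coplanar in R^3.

The plane through U, V, W has normal n = UV × UW = (2912, -434, -2650) and equation n·P = 6436.
Checking the remaining points: n·X = 430, n·Y = 5344.
Since n·X = 430 ≠ 6436, X is off the plane and the points are not all coplanar.

No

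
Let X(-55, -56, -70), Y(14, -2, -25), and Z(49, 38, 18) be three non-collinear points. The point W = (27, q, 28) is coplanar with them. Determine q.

The plane through X, Y, Z has equation 522x − 1392y + 870z = -11658.
Substituting W: (-1392)q + (38454) = -11658, so q = 36.

36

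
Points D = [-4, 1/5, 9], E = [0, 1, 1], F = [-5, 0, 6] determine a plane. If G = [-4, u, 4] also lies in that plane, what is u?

1/5

Coplanarity requires DE · (DF × DG) = 0.
DE = (4, 4/5, -8), DF = (-1, -1/5, -3); the triple product is linear in u with coefficient 20 and constant term -4.
Setting it to zero: u = 1/5.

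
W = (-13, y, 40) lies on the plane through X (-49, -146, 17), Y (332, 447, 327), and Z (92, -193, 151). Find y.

The plane through X, Y, Z has equation 94032x − 7344y − 101520z = -5261184.
Substituting W: (-7344)y + (-5283216) = -5261184, so y = -3.

-3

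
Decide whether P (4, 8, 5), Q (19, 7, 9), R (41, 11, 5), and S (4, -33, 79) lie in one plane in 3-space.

Yes

A normal to the plane through P, Q, R is n = PQ × PR = (-12, 148, 82).
The plane has equation n·X = 1546. For S: n·S = 1546.
Equal, so S lies in the plane and all four are coplanar.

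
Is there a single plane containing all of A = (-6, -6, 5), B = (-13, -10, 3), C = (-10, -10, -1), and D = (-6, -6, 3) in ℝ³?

No

With A as base: AB = (-7, -4, -2), AC = (-4, -4, -6), AD = (0, 0, -2).
AC × AD = (8, -8, 0).
AB · (AC × AD) = -24.
Since -24 ≠ 0, the four points are not coplanar.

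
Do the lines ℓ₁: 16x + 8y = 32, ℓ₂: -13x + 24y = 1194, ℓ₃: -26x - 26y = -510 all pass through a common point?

No

Intersecting ℓ₁ and ℓ₂: solving the 2×2 system gives (x, y) = (-18, 40).
Substitute into ℓ₃: (-26)(-18) + (-26)(40) = -572.
But ℓ₃ requires -510 ≠ -572, so the three lines have no common point.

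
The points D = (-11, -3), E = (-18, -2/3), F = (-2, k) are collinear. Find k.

The three points are collinear iff det[DE; DF] = 0.
This determinant is linear in k: (-7)k + (-42) = 0, so k = -6.

-6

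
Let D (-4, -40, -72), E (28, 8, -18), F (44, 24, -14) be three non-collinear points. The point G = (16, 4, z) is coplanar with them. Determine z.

2

A normal to the plane is n = DE × DF = (-672, 736, -256).
G lies in the plane iff n · DG = 0.
This gives (-256)z + (512) = 0, so z = 2.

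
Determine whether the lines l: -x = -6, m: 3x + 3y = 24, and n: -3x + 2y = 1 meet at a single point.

Intersecting l and m: solving the 2×2 system gives (x, y) = (6, 2).
Substitute into n: (-3)(6) + (2)(2) = -14.
But n requires 1 ≠ -14, so the three lines have no common point.

No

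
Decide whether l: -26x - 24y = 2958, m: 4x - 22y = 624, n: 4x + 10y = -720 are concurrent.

The three lines meet at one point iff the augmented coefficient matrix [aᵢ bᵢ cᵢ] has rank < 3, i.e. its determinant vanishes.
Here the determinant is 0.
It vanishes, so the lines are concurrent at (-75, -42).

Yes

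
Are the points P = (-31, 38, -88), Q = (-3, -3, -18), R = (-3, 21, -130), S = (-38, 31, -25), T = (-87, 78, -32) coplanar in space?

Yes

The plane through P, Q, R has normal n = PQ × PR = (2912, 3136, 672) and equation n·X = -30240.
Checking the remaining points: n·S = -30240, n·T = -30240.
All equal -30240, so all 5 points lie in one plane.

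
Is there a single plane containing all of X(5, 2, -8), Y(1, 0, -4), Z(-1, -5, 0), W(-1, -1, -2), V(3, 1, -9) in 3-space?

The plane through X, Y, Z has normal n = XY × XZ = (12, 8, 16) and equation n·P = -52.
Checking the remaining points: n·W = -52, n·V = -100.
Since n·V = -100 ≠ -52, V is off the plane and the points are not all coplanar.

No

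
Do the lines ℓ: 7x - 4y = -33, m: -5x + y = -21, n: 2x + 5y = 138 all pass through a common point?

Yes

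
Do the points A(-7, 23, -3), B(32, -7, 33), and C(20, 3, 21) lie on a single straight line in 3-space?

No

AB = (39, -30, 36), AC = (27, -20, 24).
Comparing components 3 and 1: (36)(27) − (39)(24) = 36 ≠ 0, so AB and AC are not parallel and the points are not collinear.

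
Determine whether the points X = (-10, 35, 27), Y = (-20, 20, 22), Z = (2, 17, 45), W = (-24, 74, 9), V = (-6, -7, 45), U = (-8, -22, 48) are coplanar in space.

No

The plane through X, Y, Z has normal n = XY × XZ = (-360, 120, 360) and equation n·P = 17520.
Checking the remaining points: n·W = 20760, n·V = 17520, n·U = 17520.
Since n·W = 20760 ≠ 17520, W is off the plane and the points are not all coplanar.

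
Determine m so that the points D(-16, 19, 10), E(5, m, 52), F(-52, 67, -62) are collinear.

Direction DF = (-36, 48, -72). From the x-coordinate of E, the parameter along the line is τ = (5 − (-16))/(-36) = -7/12.
Then m = 19 + (-7/12)·(48) = -9.

-9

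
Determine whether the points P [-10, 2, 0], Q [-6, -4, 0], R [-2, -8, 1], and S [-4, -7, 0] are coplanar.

Yes

A normal to the plane through P, Q, R is n = PQ × PR = (-6, -4, 8).
The plane has equation n·X = 52. For S: n·S = 52.
Equal, so S lies in the plane and all four are coplanar.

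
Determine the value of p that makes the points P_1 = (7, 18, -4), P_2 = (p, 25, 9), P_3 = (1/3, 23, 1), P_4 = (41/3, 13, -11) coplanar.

-7/3

The points are coplanar iff P_1P_2 · (P_1P_3 × P_1P_4) = 0.
Expanding, this is linear in p: (-10)p + (-70/3) = 0.
So p = -7/3.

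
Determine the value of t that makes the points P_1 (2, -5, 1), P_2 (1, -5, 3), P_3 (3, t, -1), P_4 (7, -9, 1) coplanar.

-5

Coplanarity ⇔ det[P_1P_2; P_1P_3; P_1P_4] = 0.
Expanding, this is linear in t: (-10)t + (-50) = 0.
So t = -5.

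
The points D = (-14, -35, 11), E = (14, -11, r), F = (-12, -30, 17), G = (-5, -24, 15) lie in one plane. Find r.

Normal to plane DFG: n = (-46, 46, -23); plane equation n·P = -1219.
Requiring n·E = -1219: (-23)r + (-1150) = -1219.
So r = 3.

3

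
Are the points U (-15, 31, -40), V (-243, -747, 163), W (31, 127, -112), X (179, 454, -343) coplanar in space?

No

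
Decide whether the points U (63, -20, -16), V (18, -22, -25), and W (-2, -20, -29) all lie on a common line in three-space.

No

UV = (-45, -2, -9), UW = (-65, 0, -13).
UV × UW = (26, 0, -130).
The cross product is nonzero, so the points do not lie on one line.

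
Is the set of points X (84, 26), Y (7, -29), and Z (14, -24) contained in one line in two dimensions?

Yes

XY = (-77, -55), XZ = (-70, -50).
Checking proportionality: XZ = 10/11·XY, so the vectors are parallel and the points are collinear.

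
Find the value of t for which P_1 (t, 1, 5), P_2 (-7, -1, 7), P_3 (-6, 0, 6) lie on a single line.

-5

Collinearity requires P_1P_2 × P_1P_3 = 0; each component is linear in t.
The y-component gives (-1)t + (-5) = 0, so t = -5.
The remaining components then also vanish.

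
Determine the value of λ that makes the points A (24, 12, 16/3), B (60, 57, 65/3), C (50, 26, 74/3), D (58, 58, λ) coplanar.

The points are coplanar iff AB · (AC × AD) = 0.
Expanding, this is linear in λ: (-666)λ + (12876) = 0.
So λ = 58/3.

58/3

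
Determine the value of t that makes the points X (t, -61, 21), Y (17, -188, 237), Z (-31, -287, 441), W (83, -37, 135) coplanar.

77

Coplanarity ⇔ det[XY; XZ; XW] = 0.
Expanding, this is linear in t: (20706)t + (-1594362) = 0.
So t = 77.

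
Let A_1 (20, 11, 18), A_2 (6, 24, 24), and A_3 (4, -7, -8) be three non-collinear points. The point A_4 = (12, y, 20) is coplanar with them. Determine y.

17

The plane through A_1, A_2, A_3 has equation −230x − 460y + 460z = -1380.
Substituting A_4: (-460)y + (6440) = -1380, so y = 17.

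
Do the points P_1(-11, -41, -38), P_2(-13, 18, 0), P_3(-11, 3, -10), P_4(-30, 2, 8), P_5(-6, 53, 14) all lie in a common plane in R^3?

No

The plane through P_1, P_2, P_3 has normal n = P_1P_2 × P_1P_3 = (-20, 56, -88) and equation n·P = 1268.
Checking the remaining points: n·P_4 = 8, n·P_5 = 1856.
Since n·P_4 = 8 ≠ 1268, P_4 is off the plane and the points are not all coplanar.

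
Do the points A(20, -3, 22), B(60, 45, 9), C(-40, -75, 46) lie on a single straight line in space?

No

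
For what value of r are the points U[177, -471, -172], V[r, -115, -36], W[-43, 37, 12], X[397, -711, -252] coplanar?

141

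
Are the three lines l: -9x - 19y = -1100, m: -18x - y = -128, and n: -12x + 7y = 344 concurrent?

Yes

Intersecting l and m: solving the 2×2 system gives (x, y) = (4, 56).
Substitute into n: (-12)(4) + (7)(56) = 344.
This equals 344, so (4, 56) lies on all three lines and they are concurrent.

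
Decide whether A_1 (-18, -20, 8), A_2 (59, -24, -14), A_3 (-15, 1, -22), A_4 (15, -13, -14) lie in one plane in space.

No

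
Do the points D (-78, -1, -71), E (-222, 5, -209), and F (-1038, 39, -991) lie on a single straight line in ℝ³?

DE = (-144, 6, -138), DF = (-960, 40, -920).
DE × DF = (0, 0, 0).
The cross product vanishes, so the three points are collinear.

Yes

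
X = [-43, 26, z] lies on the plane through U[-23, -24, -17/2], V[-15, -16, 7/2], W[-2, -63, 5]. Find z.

-35/2

The plane through U, V, W has equation 576x + 144y − 480z = -12624.
Substituting X: (-480)z + (-21024) = -12624, so z = -35/2.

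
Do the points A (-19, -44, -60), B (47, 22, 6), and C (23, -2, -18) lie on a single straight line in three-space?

Yes

AB = (66, 66, 66), AC = (42, 42, 42).
Each component of AC is 7/11 times the corresponding component of AB, so AC = 7/11·AB and the points are collinear.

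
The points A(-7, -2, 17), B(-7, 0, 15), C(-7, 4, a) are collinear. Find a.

Collinearity requires AB × AC = 0; each component is linear in a.
The x-component gives (2)a + (-22) = 0, so a = 11.
The remaining components then also vanish.

11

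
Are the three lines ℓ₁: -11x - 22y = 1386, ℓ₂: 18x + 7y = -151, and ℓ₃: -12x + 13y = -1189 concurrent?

The three lines meet at one point iff the augmented coefficient matrix [aᵢ bᵢ cᵢ] has rank < 3, i.e. its determinant vanishes.
Here the determinant is 0.
It vanishes, so the lines are concurrent at (20, -73).

Yes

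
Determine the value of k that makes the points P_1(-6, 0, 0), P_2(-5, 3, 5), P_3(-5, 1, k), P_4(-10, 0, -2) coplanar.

2

Normal to plane P_1P_2P_4: n = (-6, -18, 12); plane equation n·P = 36.
Requiring n·P_3 = 36: (12)k + (12) = 36.
So k = 2.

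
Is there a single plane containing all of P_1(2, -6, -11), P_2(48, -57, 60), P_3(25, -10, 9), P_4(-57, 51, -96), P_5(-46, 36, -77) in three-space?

Yes

The plane through P_1, P_2, P_3 has normal n = P_1P_2 × P_1P_3 = (-736, 713, 989) and equation n·P = -16629.
Checking the remaining points: n·P_4 = -16629, n·P_5 = -16629.
All equal -16629, so all 5 points lie in one plane.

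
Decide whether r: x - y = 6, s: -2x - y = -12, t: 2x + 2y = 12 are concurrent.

The three lines meet at one point iff the augmented coefficient matrix [aᵢ bᵢ cᵢ] has rank < 3, i.e. its determinant vanishes.
Here the determinant is 0.
It vanishes, so the lines are concurrent at (6, 0).

Yes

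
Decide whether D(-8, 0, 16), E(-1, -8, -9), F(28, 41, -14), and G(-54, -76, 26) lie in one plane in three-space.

Yes

The four points are coplanar iff the 3×3 determinant with rows DE, DF, DG is zero.
Rows: (7, -8, -25), (36, 41, -30), (-46, -76, 10).
Expanding along the first row: (7)(-1870) − (-8)(-1020) + (-25)(-850) = 0.
Zero determinant ⇒ coplanar.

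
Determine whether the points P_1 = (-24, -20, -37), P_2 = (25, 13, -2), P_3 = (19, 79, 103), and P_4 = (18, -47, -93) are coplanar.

With P_1 as base: P_1P_2 = (49, 33, 35), P_1P_3 = (43, 99, 140), P_1P_4 = (42, -27, -56).
P_1P_3 × P_1P_4 = (-1764, 8288, -5319).
P_1P_2 · (P_1P_3 × P_1P_4) = 903.
Since 903 ≠ 0, the four points are not coplanar.

No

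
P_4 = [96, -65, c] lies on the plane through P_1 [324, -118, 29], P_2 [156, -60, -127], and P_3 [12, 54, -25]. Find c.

-277

A normal to the plane is n = P_1P_2 × P_1P_3 = (23700, 39600, -10800).
P_4 lies in the plane iff n · P_1P_4 = 0.
This gives (-10800)c + (-2991600) = 0, so c = -277.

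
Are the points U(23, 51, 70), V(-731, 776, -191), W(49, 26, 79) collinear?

Yes

UV = (-754, 725, -261), UW = (26, -25, 9).
Each component of UW is -1/29 times the corresponding component of UV, so UW = -1/29·UV and the points are collinear.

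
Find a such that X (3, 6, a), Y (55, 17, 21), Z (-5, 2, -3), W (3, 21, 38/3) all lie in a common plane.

The points are coplanar iff XY · (XZ × XW) = 0.
Expanding, this is linear in a: (1020)a + (-1700) = 0.
So a = 5/3.

5/3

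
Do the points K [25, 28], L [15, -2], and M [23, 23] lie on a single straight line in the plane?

KL = (-10, -30), KM = (-2, -5).
det[KL; KM] = (-10)(-5) − (-30)(-2) = -10.
The determinant is nonzero, so they are not collinear.

No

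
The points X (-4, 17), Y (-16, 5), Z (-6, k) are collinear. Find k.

15

The three points are collinear iff det[XY; XZ] = 0.
This determinant is linear in k: (-12)k + (180) = 0, so k = 15.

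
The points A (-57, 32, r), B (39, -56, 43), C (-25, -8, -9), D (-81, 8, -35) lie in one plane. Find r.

-47

Coplanarity ⇔ det[AB; AC; AD] = 0.
Expanding, this is linear in r: (-1664)r + (-78208) = 0.
So r = -47.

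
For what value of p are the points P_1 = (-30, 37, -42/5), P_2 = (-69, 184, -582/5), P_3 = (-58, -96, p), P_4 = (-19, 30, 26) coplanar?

Normal to plane P_1P_2P_4: n = (21504/5, 768/5, -1344); plane equation n·P = -560256/5.
Requiring n·P_3 = -560256/5: (-1344)p + (-264192) = -560256/5.
So p = -566/5.

-566/5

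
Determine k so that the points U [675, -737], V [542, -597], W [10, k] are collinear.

-37

Collinearity: (W − U) must be parallel to (V − U) = (-133, 140).
Cross-multiplying the components: (k − (-737))·(-133) = (-665)·(140).
Solving gives k = -37.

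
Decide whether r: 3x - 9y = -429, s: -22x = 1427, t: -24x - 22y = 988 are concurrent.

No

Intersecting r and s: solving the 2×2 system gives (x, y) = (-1427/22, 573/22).
Substitute into t: (-24)(-1427/22) + (-22)(573/22) = 10821/11.
But t requires 988 ≠ 10821/11, so the three lines have no common point.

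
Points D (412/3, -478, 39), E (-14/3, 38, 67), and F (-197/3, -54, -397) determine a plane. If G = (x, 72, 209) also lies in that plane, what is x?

Coplanarity requires DE · (DF × DG) = 0.
DE = (-142, 516, 28), DF = (-203, 424, -436); the triple product is linear in x with coefficient -236848 and constant term 8763376/3.
Setting it to zero: x = 37/3.

37/3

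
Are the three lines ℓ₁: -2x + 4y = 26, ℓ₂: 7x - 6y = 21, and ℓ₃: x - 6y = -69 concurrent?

Yes

Intersecting ℓ₁ and ℓ₂: solving the 2×2 system gives (x, y) = (15, 14).
Substitute into ℓ₃: (1)(15) + (-6)(14) = -69.
This equals -69, so (15, 14) lies on all three lines and they are concurrent.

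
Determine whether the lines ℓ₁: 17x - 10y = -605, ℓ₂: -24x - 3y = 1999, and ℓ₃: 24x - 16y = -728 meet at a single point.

No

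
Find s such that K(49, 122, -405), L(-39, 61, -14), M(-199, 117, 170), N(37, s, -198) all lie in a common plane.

65

Coplanarity ⇔ det[KL; KM; KN] = 0.
Expanding, this is linear in s: (-46368)s + (3013920) = 0.
So s = 65.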